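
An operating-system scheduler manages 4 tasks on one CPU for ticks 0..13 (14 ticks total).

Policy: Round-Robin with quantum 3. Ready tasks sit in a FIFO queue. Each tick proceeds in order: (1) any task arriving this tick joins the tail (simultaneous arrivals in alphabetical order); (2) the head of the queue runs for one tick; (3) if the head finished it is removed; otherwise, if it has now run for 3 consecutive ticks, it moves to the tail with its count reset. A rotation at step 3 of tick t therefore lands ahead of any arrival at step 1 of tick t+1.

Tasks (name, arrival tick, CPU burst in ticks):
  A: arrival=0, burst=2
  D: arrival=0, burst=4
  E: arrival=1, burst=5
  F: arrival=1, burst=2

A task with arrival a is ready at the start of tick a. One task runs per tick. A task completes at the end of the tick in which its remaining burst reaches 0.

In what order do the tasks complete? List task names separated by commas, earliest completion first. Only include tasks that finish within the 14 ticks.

completion order = A, F, D, E

t=0: queue=[A,D] q_used=0 → run A
t=1: queue=[A,D,E,F] q_used=1 → run A
t=2: queue=[D,E,F] q_used=0 → run D
t=3: queue=[D,E,F] q_used=1 → run D
t=4: queue=[D,E,F] q_used=2 → run D
t=5: queue=[E,F,D] q_used=0 → run E
t=6: queue=[E,F,D] q_used=1 → run E
t=7: queue=[E,F,D] q_used=2 → run E
t=8: queue=[F,D,E] q_used=0 → run F
t=9: queue=[F,D,E] q_used=1 → run F
t=10: queue=[D,E] q_used=0 → run D
t=11: queue=[E] q_used=0 → run E
t=12: queue=[E] q_used=1 → run E
t=13: (idle)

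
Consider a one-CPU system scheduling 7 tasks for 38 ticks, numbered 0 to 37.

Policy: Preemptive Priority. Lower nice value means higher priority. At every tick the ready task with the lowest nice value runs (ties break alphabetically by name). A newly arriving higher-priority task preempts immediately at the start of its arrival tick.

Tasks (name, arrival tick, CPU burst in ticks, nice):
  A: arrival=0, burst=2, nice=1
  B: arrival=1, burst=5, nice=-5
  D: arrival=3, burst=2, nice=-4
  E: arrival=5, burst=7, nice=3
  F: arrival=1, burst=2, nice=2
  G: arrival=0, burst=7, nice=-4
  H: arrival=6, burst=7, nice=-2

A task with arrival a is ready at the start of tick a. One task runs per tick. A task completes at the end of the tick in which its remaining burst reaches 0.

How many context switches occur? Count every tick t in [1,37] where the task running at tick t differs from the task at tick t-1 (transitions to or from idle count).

t=0: ready={A,G} → run G
t=1: ready={A,B,F,G} → run B
t=2: ready={A,B,F,G} → run B
t=3: ready={A,B,D,F,G} → run B
t=4: ready={A,B,D,F,G} → run B
t=5: ready={A,B,D,E,F,G} → run B
t=6: ready={A,D,E,F,G,H} → run D
t=7: ready={A,D,E,F,G,H} → run D
t=8: ready={A,E,F,G,H} → run G
t=9: ready={A,E,F,G,H} → run G
t=10: ready={A,E,F,G,H} → run G
t=11: ready={A,E,F,G,H} → run G
t=12: ready={A,E,F,G,H} → run G
t=13: ready={A,E,F,G,H} → run G
t=14: ready={A,E,F,H} → run H
t=15: ready={A,E,F,H} → run H
t=16: ready={A,E,F,H} → run H
t=17: ready={A,E,F,H} → run H
t=18: ready={A,E,F,H} → run H
t=19: ready={A,E,F,H} → run H
t=20: ready={A,E,F,H} → run H
t=21: ready={A,E,F} → run A
t=22: ready={A,E,F} → run A
t=23: ready={E,F} → run F
t=24: ready={E,F} → run F
t=25: ready={E} → run E
t=26: ready={E} → run E
t=27: ready={E} → run E
t=28: ready={E} → run E
t=29: ready={E} → run E
t=30: ready={E} → run E
t=31: ready={E} → run E
t=32: (idle)
t=33: (idle)
t=34: (idle)
t=35: (idle)
t=36: (idle)
t=37: (idle)

context switches = 8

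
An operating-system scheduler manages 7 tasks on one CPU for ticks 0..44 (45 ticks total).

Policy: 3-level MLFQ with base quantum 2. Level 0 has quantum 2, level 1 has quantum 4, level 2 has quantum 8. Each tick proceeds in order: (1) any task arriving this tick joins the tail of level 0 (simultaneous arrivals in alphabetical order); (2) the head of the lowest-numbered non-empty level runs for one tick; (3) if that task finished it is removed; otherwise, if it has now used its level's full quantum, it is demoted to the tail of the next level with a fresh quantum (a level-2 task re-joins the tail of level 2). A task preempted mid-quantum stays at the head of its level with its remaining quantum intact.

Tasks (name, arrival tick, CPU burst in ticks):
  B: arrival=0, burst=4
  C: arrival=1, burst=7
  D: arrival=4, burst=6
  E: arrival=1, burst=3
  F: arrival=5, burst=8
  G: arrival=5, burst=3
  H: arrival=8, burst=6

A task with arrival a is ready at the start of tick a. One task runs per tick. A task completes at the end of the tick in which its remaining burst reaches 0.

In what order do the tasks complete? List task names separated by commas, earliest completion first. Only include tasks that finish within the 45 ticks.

t=0: L0/L1/L2 = B/-/- → run B
t=1: L0/L1/L2 = BCE/-/- → run B
t=2: L0/L1/L2 = CE/B/- → run C
t=3: L0/L1/L2 = CE/B/- → run C
t=4: L0/L1/L2 = ED/BC/- → run E
t=5: L0/L1/L2 = EDFG/BC/- → run E
t=6: L0/L1/L2 = DFG/BCE/- → run D
t=7: L0/L1/L2 = DFG/BCE/- → run D
t=8: L0/L1/L2 = FGH/BCED/- → run F
t=9: L0/L1/L2 = FGH/BCED/- → run F
t=10: L0/L1/L2 = GH/BCEDF/- → run G
t=11: L0/L1/L2 = GH/BCEDF/- → run G
t=12: L0/L1/L2 = H/BCEDFG/- → run H
t=13: L0/L1/L2 = H/BCEDFG/- → run H
t=14: L0/L1/L2 = -/BCEDFGH/- → run B
t=15: L0/L1/L2 = -/BCEDFGH/- → run B
t=16: L0/L1/L2 = -/CEDFGH/- → run C
t=17: L0/L1/L2 = -/CEDFGH/- → run C
t=18: L0/L1/L2 = -/CEDFGH/- → run C
t=19: L0/L1/L2 = -/CEDFGH/- → run C
t=20: L0/L1/L2 = -/EDFGH/C → run E
t=21: L0/L1/L2 = -/DFGH/C → run D
t=22: L0/L1/L2 = -/DFGH/C → run D
t=23: L0/L1/L2 = -/DFGH/C → run D
t=24: L0/L1/L2 = -/DFGH/C → run D
t=25: L0/L1/L2 = -/FGH/C → run F
t=26: L0/L1/L2 = -/FGH/C → run F
t=27: L0/L1/L2 = -/FGH/C → run F
t=28: L0/L1/L2 = -/FGH/C → run F
t=29: L0/L1/L2 = -/GH/CF → run G
t=30: L0/L1/L2 = -/H/CF → run H
t=31: L0/L1/L2 = -/H/CF → run H
t=32: L0/L1/L2 = -/H/CF → run H
t=33: L0/L1/L2 = -/H/CF → run H
t=34: L0/L1/L2 = -/-/CF → run C
t=35: L0/L1/L2 = -/-/F → run F
t=36: L0/L1/L2 = -/-/F → run F
t=37: (idle)
t=38: (idle)
t=39: (idle)
t=40: (idle)
t=41: (idle)
t=42: (idle)
t=43: (idle)
t=44: (idle)

completion order = B, E, D, G, H, C, F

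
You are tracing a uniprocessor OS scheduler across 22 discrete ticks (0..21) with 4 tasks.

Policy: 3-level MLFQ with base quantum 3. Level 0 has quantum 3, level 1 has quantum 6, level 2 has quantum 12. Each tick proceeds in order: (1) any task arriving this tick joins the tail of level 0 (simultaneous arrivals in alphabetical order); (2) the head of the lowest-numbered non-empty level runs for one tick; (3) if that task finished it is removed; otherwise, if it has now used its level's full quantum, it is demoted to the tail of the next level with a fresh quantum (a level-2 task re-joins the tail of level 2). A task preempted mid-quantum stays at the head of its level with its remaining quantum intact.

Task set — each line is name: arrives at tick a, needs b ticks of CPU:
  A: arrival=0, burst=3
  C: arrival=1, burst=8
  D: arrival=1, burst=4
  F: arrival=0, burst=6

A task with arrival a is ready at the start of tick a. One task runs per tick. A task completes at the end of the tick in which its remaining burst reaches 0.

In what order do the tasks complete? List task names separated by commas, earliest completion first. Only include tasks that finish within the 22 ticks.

t=0: L0/L1/L2 = AF/-/- → run A
t=1: L0/L1/L2 = AFCD/-/- → run A
t=2: L0/L1/L2 = AFCD/-/- → run A
t=3: L0/L1/L2 = FCD/-/- → run F
t=4: L0/L1/L2 = FCD/-/- → run F
t=5: L0/L1/L2 = FCD/-/- → run F
t=6: L0/L1/L2 = CD/F/- → run C
t=7: L0/L1/L2 = CD/F/- → run C
t=8: L0/L1/L2 = CD/F/- → run C
t=9: L0/L1/L2 = D/FC/- → run D
t=10: L0/L1/L2 = D/FC/- → run D
t=11: L0/L1/L2 = D/FC/- → run D
t=12: L0/L1/L2 = -/FCD/- → run F
t=13: L0/L1/L2 = -/FCD/- → run F
t=14: L0/L1/L2 = -/FCD/- → run F
t=15: L0/L1/L2 = -/CD/- → run C
t=16: L0/L1/L2 = -/CD/- → run C
t=17: L0/L1/L2 = -/CD/- → run C
t=18: L0/L1/L2 = -/CD/- → run C
t=19: L0/L1/L2 = -/CD/- → run C
t=20: L0/L1/L2 = -/D/- → run D
t=21: (idle)

completion order = A, F, C, D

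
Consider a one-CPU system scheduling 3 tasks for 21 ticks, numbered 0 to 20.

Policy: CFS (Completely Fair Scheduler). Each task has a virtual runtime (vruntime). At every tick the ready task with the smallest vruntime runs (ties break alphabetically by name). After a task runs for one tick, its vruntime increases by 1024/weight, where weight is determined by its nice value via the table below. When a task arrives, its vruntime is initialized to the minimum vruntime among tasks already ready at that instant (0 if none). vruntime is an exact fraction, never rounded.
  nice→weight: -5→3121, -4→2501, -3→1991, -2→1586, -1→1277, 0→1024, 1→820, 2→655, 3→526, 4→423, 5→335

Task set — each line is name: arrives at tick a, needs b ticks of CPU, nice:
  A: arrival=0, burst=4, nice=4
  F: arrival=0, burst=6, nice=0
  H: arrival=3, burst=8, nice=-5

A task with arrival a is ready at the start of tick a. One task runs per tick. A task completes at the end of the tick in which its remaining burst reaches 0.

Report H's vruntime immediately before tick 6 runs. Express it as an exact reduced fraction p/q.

vruntime(H, start of tick 6) = 8290/3121

t=0: vr[A=0 F=0] → run A
t=1: vr[A=1024/423 F=0] → run F
t=2: vr[A=1024/423 F=1] → run F
t=3: vr[A=1024/423 F=2 H=2] → run F
t=4: vr[A=1024/423 F=3 H=2] → run H
t=5: vr[A=1024/423 F=3 H=7266/3121] → run H
t=6: vr[A=1024/423 F=3 H=8290/3121] → run A
t=7: vr[A=2048/423 F=3 H=8290/3121] → run H
t=8: vr[A=2048/423 F=3 H=9314/3121] → run H
t=9: vr[A=2048/423 F=3 H=10338/3121] → run F
t=10: vr[A=2048/423 F=4 H=10338/3121] → run H
t=11: vr[A=2048/423 F=4 H=11362/3121] → run H
t=12: vr[A=2048/423 F=4 H=12386/3121] → run H
t=13: vr[A=2048/423 F=4 H=13410/3121] → run F
t=14: vr[A=2048/423 F=5 H=13410/3121] → run H
t=15: vr[A=2048/423 F=5] → run A
t=16: vr[A=1024/141 F=5] → run F
t=17: vr[A=1024/141] → run A
t=18: (idle)
t=19: (idle)
t=20: (idle)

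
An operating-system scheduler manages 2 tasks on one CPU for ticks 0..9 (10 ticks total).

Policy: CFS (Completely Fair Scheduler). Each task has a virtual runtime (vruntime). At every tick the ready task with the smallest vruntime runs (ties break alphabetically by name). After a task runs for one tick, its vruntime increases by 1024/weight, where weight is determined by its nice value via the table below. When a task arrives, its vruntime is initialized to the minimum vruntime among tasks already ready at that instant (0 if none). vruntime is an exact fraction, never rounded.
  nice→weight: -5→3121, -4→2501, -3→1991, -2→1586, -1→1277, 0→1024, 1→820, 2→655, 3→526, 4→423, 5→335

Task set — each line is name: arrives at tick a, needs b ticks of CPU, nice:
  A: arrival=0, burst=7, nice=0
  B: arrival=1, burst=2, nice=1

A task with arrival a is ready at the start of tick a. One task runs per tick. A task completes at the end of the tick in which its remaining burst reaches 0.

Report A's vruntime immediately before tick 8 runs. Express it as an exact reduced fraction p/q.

t=0: vr[A=0] → run A
t=1: vr[A=1 B=1] → run A
t=2: vr[A=2 B=1] → run B
t=3: vr[A=2 B=461/205] → run A
t=4: vr[A=3 B=461/205] → run B
t=5: vr[A=3] → run A
t=6: vr[A=4] → run A
t=7: vr[A=5] → run A
t=8: vr[A=6] → run A
t=9: (idle)

vruntime(A, start of tick 8) = 6/1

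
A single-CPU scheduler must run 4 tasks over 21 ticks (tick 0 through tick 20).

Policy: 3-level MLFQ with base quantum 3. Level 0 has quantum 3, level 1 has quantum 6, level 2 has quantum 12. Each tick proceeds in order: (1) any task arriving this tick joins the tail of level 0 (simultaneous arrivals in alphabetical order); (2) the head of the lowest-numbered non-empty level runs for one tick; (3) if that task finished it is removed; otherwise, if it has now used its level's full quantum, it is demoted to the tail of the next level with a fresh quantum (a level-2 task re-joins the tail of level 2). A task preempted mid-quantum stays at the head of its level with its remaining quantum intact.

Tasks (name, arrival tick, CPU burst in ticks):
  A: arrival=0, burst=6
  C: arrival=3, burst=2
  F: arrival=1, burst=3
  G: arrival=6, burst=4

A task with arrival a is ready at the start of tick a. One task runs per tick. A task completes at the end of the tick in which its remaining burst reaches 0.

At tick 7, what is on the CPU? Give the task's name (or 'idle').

t=0: L0/L1/L2 = A/-/- → run A
t=1: L0/L1/L2 = AF/-/- → run A
t=2: L0/L1/L2 = AF/-/- → run A
t=3: L0/L1/L2 = FC/A/- → run F
t=4: L0/L1/L2 = FC/A/- → run F
t=5: L0/L1/L2 = FC/A/- → run F
t=6: L0/L1/L2 = CG/A/- → run C
t=7: L0/L1/L2 = CG/A/- → run C
t=8: L0/L1/L2 = G/A/- → run G
t=9: L0/L1/L2 = G/A/- → run G
t=10: L0/L1/L2 = G/A/- → run G
t=11: L0/L1/L2 = -/AG/- → run A
t=12: L0/L1/L2 = -/AG/- → run A
t=13: L0/L1/L2 = -/AG/- → run A
t=14: L0/L1/L2 = -/G/- → run G
t=15: (idle)
t=16: (idle)
t=17: (idle)
t=18: (idle)
t=19: (idle)
t=20: (idle)

running at tick 7 = C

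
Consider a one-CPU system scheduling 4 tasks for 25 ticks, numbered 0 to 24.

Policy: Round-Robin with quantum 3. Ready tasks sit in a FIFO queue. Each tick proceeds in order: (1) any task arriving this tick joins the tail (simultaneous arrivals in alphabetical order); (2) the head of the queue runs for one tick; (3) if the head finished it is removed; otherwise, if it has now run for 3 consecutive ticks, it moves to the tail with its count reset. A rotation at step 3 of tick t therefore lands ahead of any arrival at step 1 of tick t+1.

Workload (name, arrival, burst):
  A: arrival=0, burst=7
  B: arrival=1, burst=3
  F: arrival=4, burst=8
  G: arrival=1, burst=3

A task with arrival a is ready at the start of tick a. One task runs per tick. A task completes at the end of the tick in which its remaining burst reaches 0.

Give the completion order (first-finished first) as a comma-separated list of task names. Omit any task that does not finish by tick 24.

completion order = B, G, A, F

t=0: queue=[A] q_used=0 → run A
t=1: queue=[A,B,G] q_used=1 → run A
t=2: queue=[A,B,G] q_used=2 → run A
t=3: queue=[B,G,A] q_used=0 → run B
t=4: queue=[B,G,A,F] q_used=1 → run B
t=5: queue=[B,G,A,F] q_used=2 → run B
t=6: queue=[G,A,F] q_used=0 → run G
t=7: queue=[G,A,F] q_used=1 → run G
t=8: queue=[G,A,F] q_used=2 → run G
t=9: queue=[A,F] q_used=0 → run A
t=10: queue=[A,F] q_used=1 → run A
t=11: queue=[A,F] q_used=2 → run A
t=12: queue=[F,A] q_used=0 → run F
t=13: queue=[F,A] q_used=1 → run F
t=14: queue=[F,A] q_used=2 → run F
t=15: queue=[A,F] q_used=0 → run A
t=16: queue=[F] q_used=0 → run F
t=17: queue=[F] q_used=1 → run F
t=18: queue=[F] q_used=2 → run F
t=19: queue=[F] q_used=0 → run F
t=20: queue=[F] q_used=1 → run F
t=21: (idle)
t=22: (idle)
t=23: (idle)
t=24: (idle)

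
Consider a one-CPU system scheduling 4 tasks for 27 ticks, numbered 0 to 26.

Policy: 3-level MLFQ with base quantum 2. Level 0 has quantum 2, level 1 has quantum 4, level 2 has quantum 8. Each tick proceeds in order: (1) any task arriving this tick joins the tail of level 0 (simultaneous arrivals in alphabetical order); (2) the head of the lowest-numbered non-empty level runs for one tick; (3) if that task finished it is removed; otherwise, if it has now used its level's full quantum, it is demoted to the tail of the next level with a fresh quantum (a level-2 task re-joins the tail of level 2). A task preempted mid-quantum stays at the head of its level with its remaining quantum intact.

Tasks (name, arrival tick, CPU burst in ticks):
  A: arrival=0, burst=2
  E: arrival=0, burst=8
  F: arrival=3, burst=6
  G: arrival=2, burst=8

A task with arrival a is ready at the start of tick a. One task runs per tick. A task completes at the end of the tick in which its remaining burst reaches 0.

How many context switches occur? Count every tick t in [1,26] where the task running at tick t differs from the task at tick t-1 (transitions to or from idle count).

context switches = 9

t=0: L0/L1/L2 = AE/-/- → run A
t=1: L0/L1/L2 = AE/-/- → run A
t=2: L0/L1/L2 = EG/-/- → run E
t=3: L0/L1/L2 = EGF/-/- → run E
t=4: L0/L1/L2 = GF/E/- → run G
t=5: L0/L1/L2 = GF/E/- → run G
t=6: L0/L1/L2 = F/EG/- → run F
t=7: L0/L1/L2 = F/EG/- → run F
t=8: L0/L1/L2 = -/EGF/- → run E
t=9: L0/L1/L2 = -/EGF/- → run E
t=10: L0/L1/L2 = -/EGF/- → run E
t=11: L0/L1/L2 = -/EGF/- → run E
t=12: L0/L1/L2 = -/GF/E → run G
t=13: L0/L1/L2 = -/GF/E → run G
t=14: L0/L1/L2 = -/GF/E → run G
t=15: L0/L1/L2 = -/GF/E → run G
t=16: L0/L1/L2 = -/F/EG → run F
t=17: L0/L1/L2 = -/F/EG → run F
t=18: L0/L1/L2 = -/F/EG → run F
t=19: L0/L1/L2 = -/F/EG → run F
t=20: L0/L1/L2 = -/-/EG → run E
t=21: L0/L1/L2 = -/-/EG → run E
t=22: L0/L1/L2 = -/-/G → run G
t=23: L0/L1/L2 = -/-/G → run G
t=24: (idle)
t=25: (idle)
t=26: (idle)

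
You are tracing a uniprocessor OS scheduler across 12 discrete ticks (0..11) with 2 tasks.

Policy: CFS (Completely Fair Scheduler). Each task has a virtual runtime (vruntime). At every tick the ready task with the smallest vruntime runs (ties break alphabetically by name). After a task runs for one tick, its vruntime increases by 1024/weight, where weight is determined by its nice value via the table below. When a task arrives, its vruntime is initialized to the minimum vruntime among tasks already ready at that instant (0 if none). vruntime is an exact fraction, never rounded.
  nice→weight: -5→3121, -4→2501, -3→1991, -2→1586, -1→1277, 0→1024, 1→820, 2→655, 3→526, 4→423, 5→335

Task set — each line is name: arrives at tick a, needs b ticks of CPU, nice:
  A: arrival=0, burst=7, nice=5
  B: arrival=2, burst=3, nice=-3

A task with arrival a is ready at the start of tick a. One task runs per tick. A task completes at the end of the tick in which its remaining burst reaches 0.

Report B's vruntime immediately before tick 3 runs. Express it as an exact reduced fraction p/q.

t=0: vr[A=0] → run A
t=1: vr[A=1024/335] → run A
t=2: vr[A=2048/335 B=2048/335] → run A
t=3: vr[A=3072/335 B=2048/335] → run B
t=4: vr[A=3072/335 B=4420608/666985] → run B
t=5: vr[A=3072/335 B=4763648/666985] → run B
t=6: vr[A=3072/335] → run A
t=7: vr[A=4096/335] → run A
t=8: vr[A=1024/67] → run A
t=9: vr[A=6144/335] → run A
t=10: (idle)
t=11: (idle)

vruntime(B, start of tick 3) = 2048/335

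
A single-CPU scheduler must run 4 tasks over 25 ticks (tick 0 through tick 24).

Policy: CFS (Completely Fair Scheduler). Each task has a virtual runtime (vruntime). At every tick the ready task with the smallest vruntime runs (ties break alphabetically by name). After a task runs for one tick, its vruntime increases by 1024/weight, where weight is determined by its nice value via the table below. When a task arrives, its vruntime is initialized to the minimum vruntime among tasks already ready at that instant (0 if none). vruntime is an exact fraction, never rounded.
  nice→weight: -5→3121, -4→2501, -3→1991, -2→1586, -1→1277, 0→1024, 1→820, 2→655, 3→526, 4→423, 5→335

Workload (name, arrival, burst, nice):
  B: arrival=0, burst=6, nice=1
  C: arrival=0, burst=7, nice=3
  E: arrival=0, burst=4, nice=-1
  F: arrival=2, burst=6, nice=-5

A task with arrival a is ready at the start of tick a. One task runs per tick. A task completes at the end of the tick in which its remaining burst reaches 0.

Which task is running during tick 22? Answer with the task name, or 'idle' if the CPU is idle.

running at tick 22 = C

t=0: vr[B=0 C=0 E=0] → run B
t=1: vr[B=256/205 C=0 E=0] → run C
t=2: vr[B=256/205 C=512/263 E=0 F=0] → run E
t=3: vr[B=256/205 C=512/263 E=1024/1277 F=0] → run F
t=4: vr[B=256/205 C=512/263 E=1024/1277 F=1024/3121] → run F
t=5: vr[B=256/205 C=512/263 E=1024/1277 F=2048/3121] → run F
t=6: vr[B=256/205 C=512/263 E=1024/1277 F=3072/3121] → run E
t=7: vr[B=256/205 C=512/263 E=2048/1277 F=3072/3121] → run F
t=8: vr[B=256/205 C=512/263 E=2048/1277 F=4096/3121] → run B
t=9: vr[B=512/205 C=512/263 E=2048/1277 F=4096/3121] → run F
t=10: vr[B=512/205 C=512/263 E=2048/1277 F=5120/3121] → run E
t=11: vr[B=512/205 C=512/263 E=3072/1277 F=5120/3121] → run F
t=12: vr[B=512/205 C=512/263 E=3072/1277] → run C
t=13: vr[B=512/205 C=1024/263 E=3072/1277] → run E
t=14: vr[B=512/205 C=1024/263] → run B
t=15: vr[B=768/205 C=1024/263] → run B
t=16: vr[B=1024/205 C=1024/263] → run C
t=17: vr[B=1024/205 C=1536/263] → run B
t=18: vr[B=256/41 C=1536/263] → run C
t=19: vr[B=256/41 C=2048/263] → run B
t=20: vr[C=2048/263] → run C
t=21: vr[C=2560/263] → run C
t=22: vr[C=3072/263] → run C
t=23: (idle)
t=24: (idle)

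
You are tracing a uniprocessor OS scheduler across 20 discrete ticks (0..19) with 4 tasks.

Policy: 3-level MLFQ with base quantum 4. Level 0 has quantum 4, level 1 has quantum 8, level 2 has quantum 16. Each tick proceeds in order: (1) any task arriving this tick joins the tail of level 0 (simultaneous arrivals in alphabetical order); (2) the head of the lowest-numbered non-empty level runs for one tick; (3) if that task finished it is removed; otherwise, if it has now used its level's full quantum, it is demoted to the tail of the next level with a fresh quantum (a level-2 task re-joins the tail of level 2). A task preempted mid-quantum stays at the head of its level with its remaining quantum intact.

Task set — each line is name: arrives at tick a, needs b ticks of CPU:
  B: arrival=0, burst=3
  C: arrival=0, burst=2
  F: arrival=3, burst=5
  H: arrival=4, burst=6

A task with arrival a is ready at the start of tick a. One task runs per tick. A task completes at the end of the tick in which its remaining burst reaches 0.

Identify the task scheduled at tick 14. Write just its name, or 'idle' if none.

running at tick 14 = H

t=0: L0/L1/L2 = BC/-/- → run B
t=1: L0/L1/L2 = BC/-/- → run B
t=2: L0/L1/L2 = BC/-/- → run B
t=3: L0/L1/L2 = CF/-/- → run C
t=4: L0/L1/L2 = CFH/-/- → run C
t=5: L0/L1/L2 = FH/-/- → run F
t=6: L0/L1/L2 = FH/-/- → run F
t=7: L0/L1/L2 = FH/-/- → run F
t=8: L0/L1/L2 = FH/-/- → run F
t=9: L0/L1/L2 = H/F/- → run H
t=10: L0/L1/L2 = H/F/- → run H
t=11: L0/L1/L2 = H/F/- → run H
t=12: L0/L1/L2 = H/F/- → run H
t=13: L0/L1/L2 = -/FH/- → run F
t=14: L0/L1/L2 = -/H/- → run H
t=15: L0/L1/L2 = -/H/- → run H
t=16: (idle)
t=17: (idle)
t=18: (idle)
t=19: (idle)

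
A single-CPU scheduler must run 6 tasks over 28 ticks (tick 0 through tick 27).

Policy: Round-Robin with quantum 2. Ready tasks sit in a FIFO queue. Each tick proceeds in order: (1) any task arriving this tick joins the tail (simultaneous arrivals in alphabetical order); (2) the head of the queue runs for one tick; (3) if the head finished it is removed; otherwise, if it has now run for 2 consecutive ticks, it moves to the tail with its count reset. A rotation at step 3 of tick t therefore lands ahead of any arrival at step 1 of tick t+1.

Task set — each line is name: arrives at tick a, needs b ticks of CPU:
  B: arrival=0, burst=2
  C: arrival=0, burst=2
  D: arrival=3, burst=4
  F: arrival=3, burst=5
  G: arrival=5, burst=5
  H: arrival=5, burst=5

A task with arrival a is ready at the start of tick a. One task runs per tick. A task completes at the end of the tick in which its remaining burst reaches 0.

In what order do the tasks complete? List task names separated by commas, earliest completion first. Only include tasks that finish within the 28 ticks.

completion order = B, C, D, F, G, H

t=0: queue=[B,C] q_used=0 → run B
t=1: queue=[B,C] q_used=1 → run B
t=2: queue=[C] q_used=0 → run C
t=3: queue=[C,D,F] q_used=1 → run C
t=4: queue=[D,F] q_used=0 → run D
t=5: queue=[D,F,G,H] q_used=1 → run D
t=6: queue=[F,G,H,D] q_used=0 → run F
t=7: queue=[F,G,H,D] q_used=1 → run F
t=8: queue=[G,H,D,F] q_used=0 → run G
t=9: queue=[G,H,D,F] q_used=1 → run G
t=10: queue=[H,D,F,G] q_used=0 → run H
t=11: queue=[H,D,F,G] q_used=1 → run H
t=12: queue=[D,F,G,H] q_used=0 → run D
t=13: queue=[D,F,G,H] q_used=1 → run D
t=14: queue=[F,G,H] q_used=0 → run F
t=15: queue=[F,G,H] q_used=1 → run F
t=16: queue=[G,H,F] q_used=0 → run G
t=17: queue=[G,H,F] q_used=1 → run G
t=18: queue=[H,F,G] q_used=0 → run H
t=19: queue=[H,F,G] q_used=1 → run H
t=20: queue=[F,G,H] q_used=0 → run F
t=21: queue=[G,H] q_used=0 → run G
t=22: queue=[H] q_used=0 → run H
t=23: (idle)
t=24: (idle)
t=25: (idle)
t=26: (idle)
t=27: (idle)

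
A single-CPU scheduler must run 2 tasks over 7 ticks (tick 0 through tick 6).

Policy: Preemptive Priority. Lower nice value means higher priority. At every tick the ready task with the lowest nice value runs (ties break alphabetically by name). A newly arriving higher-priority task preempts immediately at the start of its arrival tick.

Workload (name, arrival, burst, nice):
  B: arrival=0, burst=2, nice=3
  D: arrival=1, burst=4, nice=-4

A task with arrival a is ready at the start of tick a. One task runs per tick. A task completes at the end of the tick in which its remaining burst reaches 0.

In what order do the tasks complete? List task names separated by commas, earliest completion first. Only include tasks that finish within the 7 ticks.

t=0: ready={B} → run B
t=1: ready={B,D} → run D
t=2: ready={B,D} → run D
t=3: ready={B,D} → run D
t=4: ready={B,D} → run D
t=5: ready={B} → run B
t=6: (idle)

completion order = D, B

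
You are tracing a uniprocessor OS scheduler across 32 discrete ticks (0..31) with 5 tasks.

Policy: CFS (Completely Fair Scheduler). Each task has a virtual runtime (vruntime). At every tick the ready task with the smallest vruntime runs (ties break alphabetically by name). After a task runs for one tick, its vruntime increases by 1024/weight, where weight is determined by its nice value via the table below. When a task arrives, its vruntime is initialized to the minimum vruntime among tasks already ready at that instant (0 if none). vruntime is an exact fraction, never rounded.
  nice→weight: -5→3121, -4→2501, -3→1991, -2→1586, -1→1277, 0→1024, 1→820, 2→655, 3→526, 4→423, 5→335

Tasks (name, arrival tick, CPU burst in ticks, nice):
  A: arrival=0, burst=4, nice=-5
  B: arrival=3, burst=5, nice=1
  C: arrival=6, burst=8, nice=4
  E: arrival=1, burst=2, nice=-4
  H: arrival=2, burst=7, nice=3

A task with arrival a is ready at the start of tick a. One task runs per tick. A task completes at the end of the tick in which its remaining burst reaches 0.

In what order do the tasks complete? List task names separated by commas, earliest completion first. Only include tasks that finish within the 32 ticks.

completion order = E, A, B, H, C

t=0: vr[A=0] → run A
t=1: vr[A=1024/3121 E=1024/3121] → run A
t=2: vr[A=2048/3121 E=1024/3121 H=1024/3121] → run E
t=3: vr[A=2048/3121 B=1024/3121 E=5756928/7805621 H=1024/3121] → run B
t=4: vr[A=2048/3121 B=1008896/639805 E=5756928/7805621 H=1024/3121] → run H
t=5: vr[A=2048/3121 B=1008896/639805 E=5756928/7805621 H=1867264/820823] → run A
t=6: vr[A=3072/3121 B=1008896/639805 C=5756928/7805621 E=5756928/7805621 H=1867264/820823] → run C
t=7: vr[A=3072/3121 B=1008896/639805 C=10428136448/3301777683 E=5756928/7805621 H=1867264/820823] → run E
t=8: vr[A=3072/3121 B=1008896/639805 C=10428136448/3301777683 H=1867264/820823] → run A
t=9: vr[B=1008896/639805 C=10428136448/3301777683 H=1867264/820823] → run B
t=10: vr[B=1807872/639805 C=10428136448/3301777683 H=1867264/820823] → run H
t=11: vr[B=1807872/639805 C=10428136448/3301777683 H=3465216/820823] → run B
t=12: vr[B=2606848/639805 C=10428136448/3301777683 H=3465216/820823] → run C
t=13: vr[B=2606848/639805 C=18421092352/3301777683 H=3465216/820823] → run B
t=14: vr[B=3405824/639805 C=18421092352/3301777683 H=3465216/820823] → run H
t=15: vr[B=3405824/639805 C=18421092352/3301777683 H=5063168/820823] → run B
t=16: vr[C=18421092352/3301777683 H=5063168/820823] → run C
t=17: vr[C=8804682752/1100592561 H=5063168/820823] → run H
t=18: vr[C=8804682752/1100592561 H=6661120/820823] → run C
t=19: vr[C=34407004160/3301777683 H=6661120/820823] → run H
t=20: vr[C=34407004160/3301777683 H=8259072/820823] → run H
t=21: vr[C=34407004160/3301777683 H=9857024/820823] → run C
t=22: vr[C=42399960064/3301777683 H=9857024/820823] → run H
t=23: vr[C=42399960064/3301777683] → run C
t=24: vr[C=16797638656/1100592561] → run C
t=25: vr[C=58385871872/3301777683] → run C
t=26: (idle)
t=27: (idle)
t=28: (idle)
t=29: (idle)
t=30: (idle)
t=31: (idle)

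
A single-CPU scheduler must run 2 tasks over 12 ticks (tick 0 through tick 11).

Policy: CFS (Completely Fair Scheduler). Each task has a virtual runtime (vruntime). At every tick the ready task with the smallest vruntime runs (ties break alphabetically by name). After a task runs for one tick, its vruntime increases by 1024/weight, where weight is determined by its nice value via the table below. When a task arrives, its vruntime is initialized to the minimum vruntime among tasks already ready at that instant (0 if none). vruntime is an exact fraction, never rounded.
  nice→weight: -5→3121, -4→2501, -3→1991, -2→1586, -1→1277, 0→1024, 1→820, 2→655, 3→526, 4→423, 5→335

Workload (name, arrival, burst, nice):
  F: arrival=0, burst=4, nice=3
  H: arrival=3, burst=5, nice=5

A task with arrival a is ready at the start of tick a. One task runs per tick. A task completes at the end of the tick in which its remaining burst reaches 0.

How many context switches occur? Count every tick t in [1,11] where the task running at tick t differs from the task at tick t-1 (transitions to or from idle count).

context switches = 2

t=0: vr[F=0] → run F
t=1: vr[F=512/263] → run F
t=2: vr[F=1024/263] → run F
t=3: vr[F=1536/263 H=1536/263] → run F
t=4: vr[H=1536/263] → run H
t=5: vr[H=783872/88105] → run H
t=6: vr[H=1053184/88105] → run H
t=7: vr[H=1322496/88105] → run H
t=8: vr[H=1591808/88105] → run H
t=9: (idle)
t=10: (idle)
t=11: (idle)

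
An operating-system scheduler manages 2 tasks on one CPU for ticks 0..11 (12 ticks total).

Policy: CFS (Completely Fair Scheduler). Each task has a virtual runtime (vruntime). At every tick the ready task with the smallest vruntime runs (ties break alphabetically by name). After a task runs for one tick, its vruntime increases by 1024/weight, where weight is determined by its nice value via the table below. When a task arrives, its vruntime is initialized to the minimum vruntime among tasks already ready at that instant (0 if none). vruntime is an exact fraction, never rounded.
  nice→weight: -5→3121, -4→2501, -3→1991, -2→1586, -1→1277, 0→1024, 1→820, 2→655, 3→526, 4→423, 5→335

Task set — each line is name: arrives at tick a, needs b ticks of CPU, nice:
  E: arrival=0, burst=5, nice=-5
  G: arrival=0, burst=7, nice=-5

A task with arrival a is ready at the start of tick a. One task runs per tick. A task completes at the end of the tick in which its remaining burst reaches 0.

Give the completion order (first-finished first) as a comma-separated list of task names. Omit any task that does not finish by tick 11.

t=0: vr[E=0 G=0] → run E
t=1: vr[E=1024/3121 G=0] → run G
t=2: vr[E=1024/3121 G=1024/3121] → run E
t=3: vr[E=2048/3121 G=1024/3121] → run G
t=4: vr[E=2048/3121 G=2048/3121] → run E
t=5: vr[E=3072/3121 G=2048/3121] → run G
t=6: vr[E=3072/3121 G=3072/3121] → run E
t=7: vr[E=4096/3121 G=3072/3121] → run G
t=8: vr[E=4096/3121 G=4096/3121] → run E
t=9: vr[G=4096/3121] → run G
t=10: vr[G=5120/3121] → run G
t=11: vr[G=6144/3121] → run G

completion order = E, G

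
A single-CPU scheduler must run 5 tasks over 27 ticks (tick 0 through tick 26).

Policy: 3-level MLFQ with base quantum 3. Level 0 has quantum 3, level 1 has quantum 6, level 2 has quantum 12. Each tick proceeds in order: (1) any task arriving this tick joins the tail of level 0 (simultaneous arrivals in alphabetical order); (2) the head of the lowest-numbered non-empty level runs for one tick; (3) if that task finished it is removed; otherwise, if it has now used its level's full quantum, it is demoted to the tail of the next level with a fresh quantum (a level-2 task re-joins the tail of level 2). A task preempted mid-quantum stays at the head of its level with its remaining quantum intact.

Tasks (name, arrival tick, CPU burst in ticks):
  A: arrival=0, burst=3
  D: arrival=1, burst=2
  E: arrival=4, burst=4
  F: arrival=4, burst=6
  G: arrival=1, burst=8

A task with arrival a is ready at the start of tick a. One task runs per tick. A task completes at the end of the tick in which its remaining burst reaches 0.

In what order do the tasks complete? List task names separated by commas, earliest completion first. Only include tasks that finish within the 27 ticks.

completion order = A, D, G, E, F

t=0: L0/L1/L2 = A/-/- → run A
t=1: L0/L1/L2 = ADG/-/- → run A
t=2: L0/L1/L2 = ADG/-/- → run A
t=3: L0/L1/L2 = DG/-/- → run D
t=4: L0/L1/L2 = DGEF/-/- → run D
t=5: L0/L1/L2 = GEF/-/- → run G
t=6: L0/L1/L2 = GEF/-/- → run G
t=7: L0/L1/L2 = GEF/-/- → run G
t=8: L0/L1/L2 = EF/G/- → run E
t=9: L0/L1/L2 = EF/G/- → run E
t=10: L0/L1/L2 = EF/G/- → run E
t=11: L0/L1/L2 = F/GE/- → run F
t=12: L0/L1/L2 = F/GE/- → run F
t=13: L0/L1/L2 = F/GE/- → run F
t=14: L0/L1/L2 = -/GEF/- → run G
t=15: L0/L1/L2 = -/GEF/- → run G
t=16: L0/L1/L2 = -/GEF/- → run G
t=17: L0/L1/L2 = -/GEF/- → run G
t=18: L0/L1/L2 = -/GEF/- → run G
t=19: L0/L1/L2 = -/EF/- → run E
t=20: L0/L1/L2 = -/F/- → run F
t=21: L0/L1/L2 = -/F/- → run F
t=22: L0/L1/L2 = -/F/- → run F
t=23: (idle)
t=24: (idle)
t=25: (idle)
t=26: (idle)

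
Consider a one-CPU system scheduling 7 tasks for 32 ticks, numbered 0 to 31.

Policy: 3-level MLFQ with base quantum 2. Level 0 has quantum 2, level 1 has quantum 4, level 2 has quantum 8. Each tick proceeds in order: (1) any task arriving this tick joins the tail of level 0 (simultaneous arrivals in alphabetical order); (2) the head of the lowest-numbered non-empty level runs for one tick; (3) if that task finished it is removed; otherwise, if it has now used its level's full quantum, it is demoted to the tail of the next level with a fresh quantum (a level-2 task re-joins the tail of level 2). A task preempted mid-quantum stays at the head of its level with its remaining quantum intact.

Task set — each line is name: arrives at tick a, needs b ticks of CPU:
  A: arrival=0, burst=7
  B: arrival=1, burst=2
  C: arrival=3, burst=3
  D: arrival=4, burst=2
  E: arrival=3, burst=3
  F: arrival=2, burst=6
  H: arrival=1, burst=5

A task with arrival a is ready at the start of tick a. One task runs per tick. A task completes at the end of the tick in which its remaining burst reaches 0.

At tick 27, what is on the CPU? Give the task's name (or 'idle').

t=0: L0/L1/L2 = A/-/- → run A
t=1: L0/L1/L2 = ABH/-/- → run A
t=2: L0/L1/L2 = BHF/A/- → run B
t=3: L0/L1/L2 = BHFCE/A/- → run B
t=4: L0/L1/L2 = HFCED/A/- → run H
t=5: L0/L1/L2 = HFCED/A/- → run H
t=6: L0/L1/L2 = FCED/AH/- → run F
t=7: L0/L1/L2 = FCED/AH/- → run F
t=8: L0/L1/L2 = CED/AHF/- → run C
t=9: L0/L1/L2 = CED/AHF/- → run C
t=10: L0/L1/L2 = ED/AHFC/- → run E
t=11: L0/L1/L2 = ED/AHFC/- → run E
t=12: L0/L1/L2 = D/AHFCE/- → run D
t=13: L0/L1/L2 = D/AHFCE/- → run D
t=14: L0/L1/L2 = -/AHFCE/- → run A
t=15: L0/L1/L2 = -/AHFCE/- → run A
t=16: L0/L1/L2 = -/AHFCE/- → run A
t=17: L0/L1/L2 = -/AHFCE/- → run A
t=18: L0/L1/L2 = -/HFCE/A → run H
t=19: L0/L1/L2 = -/HFCE/A → run H
t=20: L0/L1/L2 = -/HFCE/A → run H
t=21: L0/L1/L2 = -/FCE/A → run F
t=22: L0/L1/L2 = -/FCE/A → run F
t=23: L0/L1/L2 = -/FCE/A → run F
t=24: L0/L1/L2 = -/FCE/A → run F
t=25: L0/L1/L2 = -/CE/A → run C
t=26: L0/L1/L2 = -/E/A → run E
t=27: L0/L1/L2 = -/-/A → run A
t=28: (idle)
t=29: (idle)
t=30: (idle)
t=31: (idle)

running at tick 27 = A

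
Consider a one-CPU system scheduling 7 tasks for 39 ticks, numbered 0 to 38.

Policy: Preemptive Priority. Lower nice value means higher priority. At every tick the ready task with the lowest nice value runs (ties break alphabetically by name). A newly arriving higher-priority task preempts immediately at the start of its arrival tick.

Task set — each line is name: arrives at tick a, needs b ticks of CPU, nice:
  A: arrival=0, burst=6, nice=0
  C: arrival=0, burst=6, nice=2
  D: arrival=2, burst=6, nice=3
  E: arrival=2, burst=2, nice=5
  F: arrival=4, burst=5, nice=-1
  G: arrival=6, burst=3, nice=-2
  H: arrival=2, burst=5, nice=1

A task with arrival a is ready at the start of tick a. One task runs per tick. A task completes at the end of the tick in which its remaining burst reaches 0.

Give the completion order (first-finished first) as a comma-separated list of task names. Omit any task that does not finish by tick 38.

completion order = G, F, A, H, C, D, E

t=0: ready={A,C} → run A
t=1: ready={A,C} → run A
t=2: ready={A,C,D,E,H} → run A
t=3: ready={A,C,D,E,H} → run A
t=4: ready={A,C,D,E,F,H} → run F
t=5: ready={A,C,D,E,F,H} → run F
t=6: ready={A,C,D,E,F,G,H} → run G
t=7: ready={A,C,D,E,F,G,H} → run G
t=8: ready={A,C,D,E,F,G,H} → run G
t=9: ready={A,C,D,E,F,H} → run F
t=10: ready={A,C,D,E,F,H} → run F
t=11: ready={A,C,D,E,F,H} → run F
t=12: ready={A,C,D,E,H} → run A
t=13: ready={A,C,D,E,H} → run A
t=14: ready={C,D,E,H} → run H
t=15: ready={C,D,E,H} → run H
t=16: ready={C,D,E,H} → run H
t=17: ready={C,D,E,H} → run H
t=18: ready={C,D,E,H} → run H
t=19: ready={C,D,E} → run C
t=20: ready={C,D,E} → run C
t=21: ready={C,D,E} → run C
t=22: ready={C,D,E} → run C
t=23: ready={C,D,E} → run C
t=24: ready={C,D,E} → run C
t=25: ready={D,E} → run D
t=26: ready={D,E} → run D
t=27: ready={D,E} → run D
t=28: ready={D,E} → run D
t=29: ready={D,E} → run D
t=30: ready={D,E} → run D
t=31: ready={E} → run E
t=32: ready={E} → run E
t=33: (idle)
t=34: (idle)
t=35: (idle)
t=36: (idle)
t=37: (idle)
t=38: (idle)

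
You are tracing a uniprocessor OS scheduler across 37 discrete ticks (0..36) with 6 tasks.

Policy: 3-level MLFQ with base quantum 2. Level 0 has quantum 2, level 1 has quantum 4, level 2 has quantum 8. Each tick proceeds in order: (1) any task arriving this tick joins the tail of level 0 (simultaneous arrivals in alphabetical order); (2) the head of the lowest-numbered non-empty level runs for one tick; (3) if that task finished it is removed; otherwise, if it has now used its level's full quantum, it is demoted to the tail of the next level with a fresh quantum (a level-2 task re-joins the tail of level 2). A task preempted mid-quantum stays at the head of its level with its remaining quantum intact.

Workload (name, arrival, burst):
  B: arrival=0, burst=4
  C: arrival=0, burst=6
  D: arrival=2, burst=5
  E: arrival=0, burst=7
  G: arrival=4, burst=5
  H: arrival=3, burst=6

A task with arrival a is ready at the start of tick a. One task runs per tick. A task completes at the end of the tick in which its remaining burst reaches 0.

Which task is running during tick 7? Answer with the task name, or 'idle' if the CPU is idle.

running at tick 7 = D

t=0: L0/L1/L2 = BCE/-/- → run B
t=1: L0/L1/L2 = BCE/-/- → run B
t=2: L0/L1/L2 = CED/B/- → run C
t=3: L0/L1/L2 = CEDH/B/- → run C
t=4: L0/L1/L2 = EDHG/BC/- → run E
t=5: L0/L1/L2 = EDHG/BC/- → run E
t=6: L0/L1/L2 = DHG/BCE/- → run D
t=7: L0/L1/L2 = DHG/BCE/- → run D
t=8: L0/L1/L2 = HG/BCED/- → run H
t=9: L0/L1/L2 = HG/BCED/- → run H
t=10: L0/L1/L2 = G/BCEDH/- → run G
t=11: L0/L1/L2 = G/BCEDH/- → run G
t=12: L0/L1/L2 = -/BCEDHG/- → run B
t=13: L0/L1/L2 = -/BCEDHG/- → run B
t=14: L0/L1/L2 = -/CEDHG/- → run C
t=15: L0/L1/L2 = -/CEDHG/- → run C
t=16: L0/L1/L2 = -/CEDHG/- → run C
t=17: L0/L1/L2 = -/CEDHG/- → run C
t=18: L0/L1/L2 = -/EDHG/- → run E
t=19: L0/L1/L2 = -/EDHG/- → run E
t=20: L0/L1/L2 = -/EDHG/- → run E
t=21: L0/L1/L2 = -/EDHG/- → run E
t=22: L0/L1/L2 = -/DHG/E → run D
t=23: L0/L1/L2 = -/DHG/E → run D
t=24: L0/L1/L2 = -/DHG/E → run D
t=25: L0/L1/L2 = -/HG/E → run H
t=26: L0/L1/L2 = -/HG/E → run H
t=27: L0/L1/L2 = -/HG/E → run H
t=28: L0/L1/L2 = -/HG/E → run H
t=29: L0/L1/L2 = -/G/E → run G
t=30: L0/L1/L2 = -/G/E → run G
t=31: L0/L1/L2 = -/G/E → run G
t=32: L0/L1/L2 = -/-/E → run E
t=33: (idle)
t=34: (idle)
t=35: (idle)
t=36: (idle)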